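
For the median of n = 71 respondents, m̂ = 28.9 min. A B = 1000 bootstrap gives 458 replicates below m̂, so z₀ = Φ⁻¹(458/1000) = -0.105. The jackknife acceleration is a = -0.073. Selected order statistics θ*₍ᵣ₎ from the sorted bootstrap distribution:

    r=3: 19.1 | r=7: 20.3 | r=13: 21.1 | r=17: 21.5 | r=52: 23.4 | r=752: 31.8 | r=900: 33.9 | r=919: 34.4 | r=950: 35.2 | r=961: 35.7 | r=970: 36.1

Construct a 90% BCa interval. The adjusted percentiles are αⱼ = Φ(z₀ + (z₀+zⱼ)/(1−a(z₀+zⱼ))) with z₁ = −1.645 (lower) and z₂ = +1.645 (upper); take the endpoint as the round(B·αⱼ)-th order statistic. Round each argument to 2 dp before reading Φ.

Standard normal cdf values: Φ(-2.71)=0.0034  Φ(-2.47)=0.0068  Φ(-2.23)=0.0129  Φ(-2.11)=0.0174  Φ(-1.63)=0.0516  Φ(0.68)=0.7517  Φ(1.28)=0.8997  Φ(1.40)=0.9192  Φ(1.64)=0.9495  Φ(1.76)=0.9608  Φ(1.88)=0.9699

(21.5, 33.9)

Lower: z₀ + z₁ = -0.105 + (-1.645) = -1.750; 1 − a(z₀+z₁) = 1 − (-0.073)(-1.750) = 0.8722; argument = -0.105 + (-1.750)/0.8722 = -2.1113 → -2.11.
α₁ = Φ(-2.11) = 0.0174; rank = round(1000 × 0.0174) = 17; θ*₍17₎ = 21.5.
Upper: z₀ + z₂ = 1.540; 1 − a(z₀+z₂) = 1.1124; argument = 1.2794 → 1.28; α₂ = 0.8997; rank = 900; θ*₍900₎ = 33.9.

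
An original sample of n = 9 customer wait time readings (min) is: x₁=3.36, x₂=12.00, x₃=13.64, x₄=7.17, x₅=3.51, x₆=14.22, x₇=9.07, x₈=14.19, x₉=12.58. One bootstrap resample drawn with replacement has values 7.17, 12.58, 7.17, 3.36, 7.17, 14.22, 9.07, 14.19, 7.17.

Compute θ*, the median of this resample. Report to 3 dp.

Sorted: 3.36, 7.17, 7.17, 7.17, 7.17, 9.07, 12.58, 14.19, 14.22
Median = middle value = 7.170

θ* = 7.170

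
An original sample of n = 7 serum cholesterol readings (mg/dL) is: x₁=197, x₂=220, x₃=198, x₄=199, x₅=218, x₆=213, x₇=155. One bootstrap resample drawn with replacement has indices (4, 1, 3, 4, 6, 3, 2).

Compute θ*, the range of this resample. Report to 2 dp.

θ* = 23.00

Resample values: 199, 197, 198, 199, 213, 198, 220.
Range = 220 − 197 = 23.00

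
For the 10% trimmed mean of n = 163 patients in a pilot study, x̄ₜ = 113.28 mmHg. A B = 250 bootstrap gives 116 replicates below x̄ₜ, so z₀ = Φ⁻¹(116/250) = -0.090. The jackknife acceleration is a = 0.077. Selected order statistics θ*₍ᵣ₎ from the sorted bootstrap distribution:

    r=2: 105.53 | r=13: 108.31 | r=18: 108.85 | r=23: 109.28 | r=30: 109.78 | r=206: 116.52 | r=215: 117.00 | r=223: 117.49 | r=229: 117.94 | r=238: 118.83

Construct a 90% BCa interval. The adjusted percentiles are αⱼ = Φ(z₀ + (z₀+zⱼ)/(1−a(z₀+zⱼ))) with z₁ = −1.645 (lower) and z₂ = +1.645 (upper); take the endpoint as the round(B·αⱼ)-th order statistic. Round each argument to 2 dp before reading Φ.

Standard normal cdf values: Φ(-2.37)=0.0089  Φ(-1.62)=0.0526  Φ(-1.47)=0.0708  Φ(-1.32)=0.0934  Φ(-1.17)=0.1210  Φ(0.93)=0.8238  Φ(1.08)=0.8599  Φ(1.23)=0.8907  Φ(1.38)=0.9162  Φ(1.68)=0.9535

(108.31, 118.83)

Lower: z₀ + z₁ = -0.090 + (-1.645) = -1.735; 1 − a(z₀+z₁) = 1 − (0.077)(-1.735) = 1.1336; argument = -0.090 + (-1.735)/1.1336 = -1.6205 → -1.62.
α₁ = Φ(-1.62) = 0.0526; rank = round(250 × 0.0526) = 13; θ*₍13₎ = 108.31.
Upper: z₀ + z₂ = 1.555; 1 − a(z₀+z₂) = 0.8803; argument = 1.6765 → 1.68; α₂ = 0.9535; rank = 238; θ*₍238₎ = 118.83.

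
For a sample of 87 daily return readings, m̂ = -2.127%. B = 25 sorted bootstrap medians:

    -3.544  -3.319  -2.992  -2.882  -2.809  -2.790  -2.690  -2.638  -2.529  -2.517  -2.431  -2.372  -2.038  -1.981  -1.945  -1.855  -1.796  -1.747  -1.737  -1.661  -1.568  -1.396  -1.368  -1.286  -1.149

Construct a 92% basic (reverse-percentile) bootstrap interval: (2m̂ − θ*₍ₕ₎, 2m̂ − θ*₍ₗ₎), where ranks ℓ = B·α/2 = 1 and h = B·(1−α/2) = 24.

(-2.968, -0.710)

Percentile endpoints at ranks 1 and 24: θ*₍1₎ = -3.544, θ*₍24₎ = -1.286.
Basic interval reflects these around m̂:
  lower = 2 × -2.127 − -1.286 = -2.968
  upper = 2 × -2.127 − -3.544 = -0.710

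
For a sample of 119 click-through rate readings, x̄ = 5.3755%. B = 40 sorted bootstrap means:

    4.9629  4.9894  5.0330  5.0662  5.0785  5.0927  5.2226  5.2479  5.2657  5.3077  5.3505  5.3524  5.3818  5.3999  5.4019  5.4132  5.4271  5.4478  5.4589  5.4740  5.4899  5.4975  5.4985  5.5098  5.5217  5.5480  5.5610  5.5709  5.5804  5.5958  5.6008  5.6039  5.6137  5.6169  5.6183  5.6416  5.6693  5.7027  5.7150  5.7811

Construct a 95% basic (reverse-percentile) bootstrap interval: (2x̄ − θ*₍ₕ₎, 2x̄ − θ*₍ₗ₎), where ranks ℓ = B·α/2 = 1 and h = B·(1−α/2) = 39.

Percentile endpoints at ranks 1 and 39: θ*₍1₎ = 4.9629, θ*₍39₎ = 5.7150.
Basic interval reflects these around x̄:
  lower = 2 × 5.3755 − 5.7150 = 5.0360
  upper = 2 × 5.3755 − 4.9629 = 5.7881

(5.0360, 5.7881)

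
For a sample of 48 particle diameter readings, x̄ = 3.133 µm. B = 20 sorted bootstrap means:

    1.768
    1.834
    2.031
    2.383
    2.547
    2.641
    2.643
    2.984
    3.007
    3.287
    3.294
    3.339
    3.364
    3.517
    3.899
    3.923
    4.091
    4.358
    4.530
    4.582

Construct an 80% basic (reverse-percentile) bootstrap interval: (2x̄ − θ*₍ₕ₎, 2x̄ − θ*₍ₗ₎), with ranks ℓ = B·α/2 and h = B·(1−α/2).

Percentile endpoints at ranks 2 and 18: θ*₍2₎ = 1.834, θ*₍18₎ = 4.358.
Basic interval reflects these around x̄:
  lower = 2 × 3.133 − 4.358 = 1.908
  upper = 2 × 3.133 − 1.834 = 4.432

(1.908, 4.432)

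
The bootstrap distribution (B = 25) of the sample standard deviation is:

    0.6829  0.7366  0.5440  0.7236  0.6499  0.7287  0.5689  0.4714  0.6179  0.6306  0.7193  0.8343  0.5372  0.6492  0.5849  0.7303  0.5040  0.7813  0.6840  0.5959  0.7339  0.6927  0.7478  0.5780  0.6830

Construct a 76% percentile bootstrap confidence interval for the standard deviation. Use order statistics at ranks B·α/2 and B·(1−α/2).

(0.5372, 0.7366)

Sorted replicates: 0.4714, 0.5040, 0.5372, 0.5440, 0.5689, 0.5780, 0.5849, 0.5959, 0.6179, 0.6306, 0.6492, 0.6499, 0.6829, 0.6830, 0.6840, 0.6927, 0.7193, 0.7236, 0.7287, 0.7303, 0.7339, 0.7366, 0.7478, 0.7813, 0.8343
α = 0.24; lower rank = 25 × 0.120 = 3; upper rank = 25 × 0.880 = 22.
The 3rd smallest replicate is 0.5372; the 22nd is 0.7366.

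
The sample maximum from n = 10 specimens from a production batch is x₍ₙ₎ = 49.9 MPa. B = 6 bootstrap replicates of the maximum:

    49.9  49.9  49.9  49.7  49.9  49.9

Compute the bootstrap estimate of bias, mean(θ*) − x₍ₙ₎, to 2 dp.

mean(θ*) = (49.9 + 49.9 + 49.9 + 49.7 + 49.9 + 49.9) / 6 = 49.867
bias = 49.867 − 49.9

bias = −0.03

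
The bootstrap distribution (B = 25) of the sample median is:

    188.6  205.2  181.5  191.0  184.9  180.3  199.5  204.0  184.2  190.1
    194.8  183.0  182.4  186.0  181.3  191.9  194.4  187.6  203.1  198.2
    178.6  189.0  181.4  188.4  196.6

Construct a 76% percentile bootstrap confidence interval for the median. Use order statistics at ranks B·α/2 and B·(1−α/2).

Sorted replicates: 178.6, 180.3, 181.3, 181.4, 181.5, 182.4, 183.0, 184.2, 184.9, 186.0, 187.6, 188.4, 188.6, 189.0, 190.1, 191.0, 191.9, 194.4, 194.8, 196.6, 198.2, 199.5, 203.1, 204.0, 205.2
α = 0.24; lower rank = 25 × 0.120 = 3; upper rank = 25 × 0.880 = 22.
The 3rd smallest replicate is 181.3; the 22nd is 199.5.

(181.3, 199.5)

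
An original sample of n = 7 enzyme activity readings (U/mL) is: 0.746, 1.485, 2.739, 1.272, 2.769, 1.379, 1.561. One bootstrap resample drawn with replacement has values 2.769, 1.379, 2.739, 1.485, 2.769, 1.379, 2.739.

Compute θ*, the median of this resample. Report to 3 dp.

Sorted: 1.379, 1.379, 1.485, 2.739, 2.739, 2.769, 2.769
Median = middle value = 2.739

θ* = 2.739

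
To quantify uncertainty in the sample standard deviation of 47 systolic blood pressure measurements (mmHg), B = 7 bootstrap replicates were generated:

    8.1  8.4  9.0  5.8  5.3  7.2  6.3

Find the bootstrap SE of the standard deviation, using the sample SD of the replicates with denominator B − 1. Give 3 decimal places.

SE* = 1.406

Bootstrap SE is the standard deviation of the 7 replicate standard deviations.
Mean of replicates: (8.1 + 8.4 + 9.0 + 5.8 + 5.3 + 7.2 + 6.3) / 7 = 50.1000 / 7 = 7.1571
Sum of squared deviations: (+0.9429)² + (+1.2429)² + (+1.8429)² + (−1.3571)² + (−1.8571)² + (+0.0429)² + (−0.8571)² = 11.8571
Variance = 11.8571 / 6 = 1.9762
SE* = √1.9762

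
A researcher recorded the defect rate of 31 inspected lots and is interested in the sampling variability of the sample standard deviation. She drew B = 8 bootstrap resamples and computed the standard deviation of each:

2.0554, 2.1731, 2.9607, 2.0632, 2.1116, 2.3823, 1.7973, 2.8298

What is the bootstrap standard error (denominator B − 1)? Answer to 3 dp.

SE* = 0.404

Bootstrap SE is the standard deviation of the 8 replicate standard deviations.
Mean of replicates: (2.0554 + 2.1731 + 2.9607 + 2.0632 + 2.1116 + 2.3823 + 1.7973 + 2.8298) / 8 = 18.37340 / 8 = 2.29668
Sum of squared deviations: (−0.24127)² + (−0.12358)² + (+0.66403)² + (−0.23347)² + (−0.18507)² + (+0.08562)² + (−0.49938)² + (+0.53313)² = 1.14411
Variance = 1.14411 / 7 = 0.16344
SE* = √0.16344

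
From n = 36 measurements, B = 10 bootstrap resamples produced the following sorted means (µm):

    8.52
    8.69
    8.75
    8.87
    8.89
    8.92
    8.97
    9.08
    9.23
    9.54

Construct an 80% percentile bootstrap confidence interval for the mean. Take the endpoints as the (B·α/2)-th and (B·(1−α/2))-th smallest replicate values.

α = 0.20; lower rank = 10 × 0.100 = 1; upper rank = 10 × 0.900 = 9.
The 1st smallest replicate is 8.52; the 9th is 9.23.

(8.52, 9.23)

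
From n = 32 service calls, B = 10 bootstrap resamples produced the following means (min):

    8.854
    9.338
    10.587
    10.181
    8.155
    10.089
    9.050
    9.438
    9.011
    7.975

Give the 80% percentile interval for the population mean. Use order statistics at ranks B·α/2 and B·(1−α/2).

Sorted replicates: 7.975, 8.155, 8.854, 9.011, 9.050, 9.338, 9.438, 10.089, 10.181, 10.587
α = 0.20; lower rank = 10 × 0.100 = 1; upper rank = 10 × 0.900 = 9.
The 1st smallest replicate is 7.975; the 9th is 10.181.

(7.975, 10.181)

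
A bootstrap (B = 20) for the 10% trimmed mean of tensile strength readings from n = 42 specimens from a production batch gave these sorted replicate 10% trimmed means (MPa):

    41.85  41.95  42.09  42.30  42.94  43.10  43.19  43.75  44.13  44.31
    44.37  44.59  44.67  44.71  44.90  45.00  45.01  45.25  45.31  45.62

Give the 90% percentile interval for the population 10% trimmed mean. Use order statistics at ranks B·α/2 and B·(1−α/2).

α = 0.10; lower rank = 20 × 0.050 = 1; upper rank = 20 × 0.950 = 19.
The 1st smallest replicate is 41.85; the 19th is 45.31.

(41.85, 45.31)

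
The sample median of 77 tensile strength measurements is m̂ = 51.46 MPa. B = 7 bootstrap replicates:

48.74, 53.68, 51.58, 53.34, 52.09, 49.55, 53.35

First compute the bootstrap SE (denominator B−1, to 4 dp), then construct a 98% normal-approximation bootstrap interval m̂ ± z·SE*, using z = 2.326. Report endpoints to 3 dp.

(46.920, 56.000)

Mean of replicates = 51.7614; sum of squared deviations = 22.8567; SE* = √(22.8567/6) = 1.9518
Margin = 2.326 × 1.9518 = 4.5399
Interval: 51.46 ± 4.5399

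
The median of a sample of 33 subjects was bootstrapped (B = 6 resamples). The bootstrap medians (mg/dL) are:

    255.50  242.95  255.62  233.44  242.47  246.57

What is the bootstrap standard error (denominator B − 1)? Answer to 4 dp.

SE* = 8.5157

Bootstrap SE is the standard deviation of the 6 replicate medians.
Mean of replicates: (255.50 + 242.95 + 255.62 + 233.44 + 242.47 + 246.57) / 6 = 1476.55000 / 6 = 246.09167
Sum of squared deviations: (+9.40833)² + (−3.14167)² + (+9.52833)² + (−12.65167)² + (−3.62167)² + (+0.47833)² = 362.58588
Variance = 362.58588 / 5 = 72.51718
SE* = √72.51718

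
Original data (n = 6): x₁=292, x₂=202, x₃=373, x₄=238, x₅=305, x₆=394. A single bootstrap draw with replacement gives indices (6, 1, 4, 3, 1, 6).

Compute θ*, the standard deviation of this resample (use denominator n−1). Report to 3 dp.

Resample values: 394, 292, 238, 373, 292, 394.
Mean = 330.5000; sum of squared deviations = 21391.5000
s² = 21391.5000 / 5 = 4278.3000
s = √4278.3000 = 65.409

θ* = 65.409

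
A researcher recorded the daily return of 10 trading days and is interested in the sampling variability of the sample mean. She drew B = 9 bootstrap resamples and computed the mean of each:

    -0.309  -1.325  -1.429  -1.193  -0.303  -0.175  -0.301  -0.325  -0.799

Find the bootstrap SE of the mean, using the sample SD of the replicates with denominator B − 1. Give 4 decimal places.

Bootstrap SE is the standard deviation of the 9 replicate means.
Mean of replicates: ((-0.309) + (-1.325) + (-1.429) + (-1.193) + (-0.303) + (-0.175) + (-0.301) + (-0.325) + (-0.799)) / 9 = -6.15900 / 9 = -0.68433
Sum of squared deviations: (+0.37533)² + (−0.64067)² + (−0.74467)² + (−0.50867)² + (+0.38133)² + (+0.50933)² + (+0.38333)² + (+0.35933)² + (−0.11467)² = 2.05865
Variance = 2.05865 / 8 = 0.25733
SE* = √0.25733

SE* = 0.5073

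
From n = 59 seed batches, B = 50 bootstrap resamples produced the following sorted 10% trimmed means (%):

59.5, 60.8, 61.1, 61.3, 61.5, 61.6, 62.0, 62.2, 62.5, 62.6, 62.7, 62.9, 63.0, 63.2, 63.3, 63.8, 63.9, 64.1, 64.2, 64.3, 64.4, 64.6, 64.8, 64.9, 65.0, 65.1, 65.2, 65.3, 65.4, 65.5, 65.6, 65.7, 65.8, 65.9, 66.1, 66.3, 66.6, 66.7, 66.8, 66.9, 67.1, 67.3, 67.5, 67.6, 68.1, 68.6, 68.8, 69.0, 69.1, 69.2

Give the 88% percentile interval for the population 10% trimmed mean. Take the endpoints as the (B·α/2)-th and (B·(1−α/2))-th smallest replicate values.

(61.1, 68.8)

α = 0.12; lower rank = 50 × 0.060 = 3; upper rank = 50 × 0.940 = 47.
The 3rd smallest replicate is 61.1; the 47th is 68.8.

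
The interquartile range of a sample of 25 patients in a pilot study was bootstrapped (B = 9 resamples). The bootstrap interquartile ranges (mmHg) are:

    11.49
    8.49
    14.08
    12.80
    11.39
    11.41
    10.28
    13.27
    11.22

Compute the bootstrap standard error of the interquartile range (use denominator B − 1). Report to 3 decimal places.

Bootstrap SE is the standard deviation of the 9 replicate interquartile ranges.
Mean of replicates: (11.49 + 8.49 + 14.08 + 12.80 + 11.39 + 11.41 + 10.28 + 13.27 + 11.22) / 9 = 104.4300 / 9 = 11.6033
Sum of squared deviations: (−0.1133)² + (−3.1133)² + (+2.4767)² + (+1.1967)² + (−0.2133)² + (−0.1933)² + (−1.3233)² + (+1.6667)² + (−0.3833)² = 22.0304
Variance = 22.0304 / 8 = 2.7538
SE* = √2.7538

SE* = 1.659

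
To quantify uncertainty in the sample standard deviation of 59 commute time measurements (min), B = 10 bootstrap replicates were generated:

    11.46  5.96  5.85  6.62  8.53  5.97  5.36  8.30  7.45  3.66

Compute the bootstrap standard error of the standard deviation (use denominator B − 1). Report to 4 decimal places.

SE* = 2.1476

Bootstrap SE is the standard deviation of the 10 replicate standard deviations.
Mean of replicates: (11.46 + 5.96 + 5.85 + 6.62 + 8.53 + 5.97 + 5.36 + 8.30 + 7.45 + 3.66) / 10 = 69.16000 / 10 = 6.91600
Sum of squared deviations: (+4.54400)² + (−0.95600)² + (−1.06600)² + (−0.29600)² + (+1.61400)² + (−0.94600)² + (−1.55600)² + (+1.38400)² + (+0.53400)² + (−3.25600)² = 41.50904
Variance = 41.50904 / 9 = 4.61212
SE* = √4.61212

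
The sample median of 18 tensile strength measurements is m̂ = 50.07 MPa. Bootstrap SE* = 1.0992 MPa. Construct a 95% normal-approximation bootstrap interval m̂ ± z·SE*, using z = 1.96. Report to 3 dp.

(47.916, 52.224)

Margin = 1.96 × 1.0992 = 2.1544
Interval: 50.07 ± 2.1544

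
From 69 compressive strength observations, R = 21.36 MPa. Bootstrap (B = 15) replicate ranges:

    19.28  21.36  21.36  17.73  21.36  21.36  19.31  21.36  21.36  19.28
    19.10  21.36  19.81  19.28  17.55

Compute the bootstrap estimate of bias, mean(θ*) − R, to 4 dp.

bias = −1.3027

mean(θ*) = (19.28 + 21.36 + 21.36 + 17.73 + 21.36 + 21.36 + 19.31 + 21.36 + 21.36 + 19.28 + 19.10 + 21.36 + 19.81 + 19.28 + 17.55) / 15 = 20.05733
bias = 20.05733 − 21.36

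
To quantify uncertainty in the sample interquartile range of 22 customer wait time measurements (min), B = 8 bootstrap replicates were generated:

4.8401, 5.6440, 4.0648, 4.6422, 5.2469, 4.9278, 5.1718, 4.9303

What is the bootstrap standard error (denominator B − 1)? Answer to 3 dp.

Bootstrap SE is the standard deviation of the 8 replicate interquartile ranges.
Mean of replicates: (4.8401 + 5.6440 + 4.0648 + 4.6422 + 5.2469 + 4.9278 + 5.1718 + 4.9303) / 8 = 39.46790 / 8 = 4.93349
Sum of squared deviations: (−0.09339)² + (+0.71051)² + (−0.86869)² + (−0.29129)² + (+0.31341)² + (−0.00569)² + (+0.23831)² + (−0.00319)² = 1.50808
Variance = 1.50808 / 7 = 0.21544
SE* = √0.21544

SE* = 0.464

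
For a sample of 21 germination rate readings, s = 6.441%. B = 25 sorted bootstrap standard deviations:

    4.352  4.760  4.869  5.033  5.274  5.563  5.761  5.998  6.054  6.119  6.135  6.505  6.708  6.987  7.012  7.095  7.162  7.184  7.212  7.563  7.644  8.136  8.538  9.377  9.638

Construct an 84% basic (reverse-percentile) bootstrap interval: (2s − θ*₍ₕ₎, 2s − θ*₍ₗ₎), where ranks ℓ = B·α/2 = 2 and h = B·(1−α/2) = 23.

(4.344, 8.122)

Percentile endpoints at ranks 2 and 23: θ*₍2₎ = 4.760, θ*₍23₎ = 8.538.
Basic interval reflects these around s:
  lower = 2 × 6.441 − 8.538 = 4.344
  upper = 2 × 6.441 − 4.760 = 8.122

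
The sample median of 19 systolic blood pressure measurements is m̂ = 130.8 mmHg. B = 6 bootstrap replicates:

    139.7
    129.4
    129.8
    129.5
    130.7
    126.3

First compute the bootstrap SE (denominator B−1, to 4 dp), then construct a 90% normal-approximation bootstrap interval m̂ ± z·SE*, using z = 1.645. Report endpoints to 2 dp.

Mean of replicates = 130.9000; sum of squared deviations = 104.0600; SE* = √(104.0600/5) = 4.5620
Margin = 1.645 × 4.5620 = 7.504
Interval: 130.8 ± 7.504

(123.30, 138.30)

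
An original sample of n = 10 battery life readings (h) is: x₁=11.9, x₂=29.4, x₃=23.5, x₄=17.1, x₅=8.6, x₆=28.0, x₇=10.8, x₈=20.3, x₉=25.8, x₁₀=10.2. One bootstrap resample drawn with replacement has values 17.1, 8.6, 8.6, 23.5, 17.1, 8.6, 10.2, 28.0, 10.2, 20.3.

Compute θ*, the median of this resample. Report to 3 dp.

Sorted: 8.6, 8.6, 8.6, 10.2, 10.2, 17.1, 17.1, 20.3, 23.5, 28.0
Median = average of the two middle values = 13.650

θ* = 13.650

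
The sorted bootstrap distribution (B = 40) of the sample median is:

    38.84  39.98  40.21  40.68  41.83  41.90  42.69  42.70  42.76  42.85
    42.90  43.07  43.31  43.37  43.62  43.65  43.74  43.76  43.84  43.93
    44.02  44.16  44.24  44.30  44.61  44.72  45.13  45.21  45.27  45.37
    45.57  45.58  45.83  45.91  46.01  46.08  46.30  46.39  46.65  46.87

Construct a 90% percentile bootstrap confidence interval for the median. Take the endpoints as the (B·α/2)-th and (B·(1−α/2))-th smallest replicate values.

(39.98, 46.39)

α = 0.10; lower rank = 40 × 0.050 = 2; upper rank = 40 × 0.950 = 38.
The 2nd smallest replicate is 39.98; the 38th is 46.39.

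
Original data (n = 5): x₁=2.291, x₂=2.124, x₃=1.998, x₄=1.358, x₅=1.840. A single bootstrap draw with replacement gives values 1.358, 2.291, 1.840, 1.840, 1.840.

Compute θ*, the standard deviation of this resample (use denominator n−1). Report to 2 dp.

θ* = 0.33

Mean = 1.8338; sum of squared deviations = 0.4355
s² = 0.4355 / 4 = 0.1089
s = √0.1089 = 0.33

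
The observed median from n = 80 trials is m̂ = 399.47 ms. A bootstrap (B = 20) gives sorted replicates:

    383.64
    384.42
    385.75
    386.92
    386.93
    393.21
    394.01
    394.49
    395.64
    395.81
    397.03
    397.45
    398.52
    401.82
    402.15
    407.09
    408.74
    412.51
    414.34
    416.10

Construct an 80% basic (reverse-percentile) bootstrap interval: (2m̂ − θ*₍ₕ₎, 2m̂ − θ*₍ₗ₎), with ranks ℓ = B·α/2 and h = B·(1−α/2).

(386.43, 414.52)

Percentile endpoints at ranks 2 and 18: θ*₍2₎ = 384.42, θ*₍18₎ = 412.51.
Basic interval reflects these around m̂:
  lower = 2 × 399.47 − 412.51 = 386.43
  upper = 2 × 399.47 − 384.42 = 414.52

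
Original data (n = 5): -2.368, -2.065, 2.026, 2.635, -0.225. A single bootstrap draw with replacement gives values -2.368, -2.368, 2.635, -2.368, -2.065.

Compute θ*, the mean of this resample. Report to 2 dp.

θ* = -1.31

Mean = ((-2.368) + (-2.368) + 2.635 + (-2.368) + (-2.065)) / 5 = -6.5340 / 5 = -1.31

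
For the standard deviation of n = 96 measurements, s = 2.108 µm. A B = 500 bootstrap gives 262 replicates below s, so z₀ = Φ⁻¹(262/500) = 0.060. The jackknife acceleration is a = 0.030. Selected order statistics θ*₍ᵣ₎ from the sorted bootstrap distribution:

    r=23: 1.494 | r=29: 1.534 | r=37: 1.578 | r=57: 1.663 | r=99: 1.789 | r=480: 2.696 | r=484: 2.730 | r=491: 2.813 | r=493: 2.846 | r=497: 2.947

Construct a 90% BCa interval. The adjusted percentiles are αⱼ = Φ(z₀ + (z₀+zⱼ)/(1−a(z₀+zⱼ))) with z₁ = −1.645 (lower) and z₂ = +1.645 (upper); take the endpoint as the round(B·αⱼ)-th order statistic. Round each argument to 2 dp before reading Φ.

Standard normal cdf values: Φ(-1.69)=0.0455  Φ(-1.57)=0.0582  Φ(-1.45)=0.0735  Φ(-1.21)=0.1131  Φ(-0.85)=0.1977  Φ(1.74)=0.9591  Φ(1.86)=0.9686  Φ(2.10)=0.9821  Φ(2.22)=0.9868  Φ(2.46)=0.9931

Lower: z₀ + z₁ = 0.060 + (-1.645) = -1.585; 1 − a(z₀+z₁) = 1 − (0.030)(-1.585) = 1.0475; argument = 0.060 + (-1.585)/1.0475 = -1.4531 → -1.45.
α₁ = Φ(-1.45) = 0.0735; rank = round(500 × 0.0735) = 37; θ*₍37₎ = 1.578.
Upper: z₀ + z₂ = 1.705; 1 − a(z₀+z₂) = 0.9488; argument = 1.8569 → 1.86; α₂ = 0.9686; rank = 484; θ*₍484₎ = 2.730.

(1.578, 2.730)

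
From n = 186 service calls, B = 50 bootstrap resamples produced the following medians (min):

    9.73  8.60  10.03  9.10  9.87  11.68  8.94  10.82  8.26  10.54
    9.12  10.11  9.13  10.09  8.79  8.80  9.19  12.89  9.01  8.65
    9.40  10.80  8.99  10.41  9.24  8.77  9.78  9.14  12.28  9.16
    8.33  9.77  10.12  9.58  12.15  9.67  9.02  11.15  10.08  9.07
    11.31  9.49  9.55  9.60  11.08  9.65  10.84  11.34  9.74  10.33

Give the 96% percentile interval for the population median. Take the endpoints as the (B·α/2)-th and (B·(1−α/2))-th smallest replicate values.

(8.26, 12.28)

Sorted replicates: 8.26, 8.33, 8.60, 8.65, 8.77, 8.79, 8.80, 8.94, 8.99, 9.01, 9.02, 9.07, 9.10, 9.12, 9.13, 9.14, 9.16, 9.19, 9.24, 9.40, 9.49, 9.55, 9.58, 9.60, 9.65, 9.67, 9.73, 9.74, 9.77, 9.78, 9.87, 10.03, 10.08, 10.09, 10.11, 10.12, 10.33, 10.41, 10.54, 10.80, 10.82, 10.84, 11.08, 11.15, 11.31, 11.34, 11.68, 12.15, 12.28, 12.89
α = 0.04; lower rank = 50 × 0.020 = 1; upper rank = 50 × 0.980 = 49.
The 1st smallest replicate is 8.26; the 49th is 12.28.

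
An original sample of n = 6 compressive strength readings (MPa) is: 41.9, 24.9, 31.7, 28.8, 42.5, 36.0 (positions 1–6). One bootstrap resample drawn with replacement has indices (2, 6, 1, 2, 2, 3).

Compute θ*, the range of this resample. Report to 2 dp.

θ* = 17.00

Resample values: 24.9, 36.0, 41.9, 24.9, 24.9, 31.7.
Range = 41.9 − 24.9 = 17.00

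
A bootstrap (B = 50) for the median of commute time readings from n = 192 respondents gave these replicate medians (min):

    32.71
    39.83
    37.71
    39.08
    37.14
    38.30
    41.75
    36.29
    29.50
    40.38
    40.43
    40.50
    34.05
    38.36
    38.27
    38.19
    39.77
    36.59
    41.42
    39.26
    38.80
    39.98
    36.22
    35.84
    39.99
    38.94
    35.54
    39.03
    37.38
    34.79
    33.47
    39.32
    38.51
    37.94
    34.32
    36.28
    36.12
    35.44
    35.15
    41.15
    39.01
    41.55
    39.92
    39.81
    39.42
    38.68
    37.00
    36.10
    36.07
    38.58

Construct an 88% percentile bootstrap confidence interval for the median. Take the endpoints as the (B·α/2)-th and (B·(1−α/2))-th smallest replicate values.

Sorted replicates: 29.50, 32.71, 33.47, 34.05, 34.32, 34.79, 35.15, 35.44, 35.54, 35.84, 36.07, 36.10, 36.12, 36.22, 36.28, 36.29, 36.59, 37.00, 37.14, 37.38, 37.71, 37.94, 38.19, 38.27, 38.30, 38.36, 38.51, 38.58, 38.68, 38.80, 38.94, 39.01, 39.03, 39.08, 39.26, 39.32, 39.42, 39.77, 39.81, 39.83, 39.92, 39.98, 39.99, 40.38, 40.43, 40.50, 41.15, 41.42, 41.55, 41.75
α = 0.12; lower rank = 50 × 0.060 = 3; upper rank = 50 × 0.940 = 47.
The 3rd smallest replicate is 33.47; the 47th is 41.15.

(33.47, 41.15)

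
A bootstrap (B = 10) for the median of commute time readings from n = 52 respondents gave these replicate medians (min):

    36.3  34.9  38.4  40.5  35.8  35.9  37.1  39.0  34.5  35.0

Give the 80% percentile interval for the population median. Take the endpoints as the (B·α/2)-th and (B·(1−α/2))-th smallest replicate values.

(34.5, 39.0)

Sorted replicates: 34.5, 34.9, 35.0, 35.8, 35.9, 36.3, 37.1, 38.4, 39.0, 40.5
α = 0.20; lower rank = 10 × 0.100 = 1; upper rank = 10 × 0.900 = 9.
The 1st smallest replicate is 34.5; the 9th is 39.0.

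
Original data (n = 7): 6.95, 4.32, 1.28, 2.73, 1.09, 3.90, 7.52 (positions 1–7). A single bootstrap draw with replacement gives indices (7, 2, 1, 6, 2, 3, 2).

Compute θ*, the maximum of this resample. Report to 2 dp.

θ* = 7.52

Resample values: 7.52, 4.32, 6.95, 3.90, 4.32, 1.28, 4.32.
Maximum = 7.52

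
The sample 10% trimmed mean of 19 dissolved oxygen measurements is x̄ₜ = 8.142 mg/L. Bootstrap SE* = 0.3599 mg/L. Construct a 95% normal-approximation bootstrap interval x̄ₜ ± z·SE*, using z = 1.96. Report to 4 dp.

(7.4366, 8.8474)

Margin = 1.96 × 0.3599 = 0.70540
Interval: 8.142 ± 0.70540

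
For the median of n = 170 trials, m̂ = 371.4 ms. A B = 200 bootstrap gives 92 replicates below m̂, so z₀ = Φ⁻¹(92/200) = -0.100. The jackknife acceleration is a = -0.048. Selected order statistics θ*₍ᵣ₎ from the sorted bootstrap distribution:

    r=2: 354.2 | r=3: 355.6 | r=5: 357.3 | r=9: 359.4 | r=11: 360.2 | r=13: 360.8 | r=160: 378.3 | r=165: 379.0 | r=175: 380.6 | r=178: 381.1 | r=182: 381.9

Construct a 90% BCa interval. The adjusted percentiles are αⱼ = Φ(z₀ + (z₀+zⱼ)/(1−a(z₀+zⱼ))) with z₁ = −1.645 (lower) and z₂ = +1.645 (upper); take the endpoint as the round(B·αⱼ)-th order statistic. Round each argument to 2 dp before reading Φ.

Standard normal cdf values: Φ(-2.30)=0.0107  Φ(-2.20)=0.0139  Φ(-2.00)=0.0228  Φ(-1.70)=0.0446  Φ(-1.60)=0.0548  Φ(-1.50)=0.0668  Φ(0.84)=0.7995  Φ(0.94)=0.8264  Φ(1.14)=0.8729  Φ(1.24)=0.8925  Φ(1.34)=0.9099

Lower: z₀ + z₁ = -0.100 + (-1.645) = -1.745; 1 − a(z₀+z₁) = 1 − (-0.048)(-1.745) = 0.9162; argument = -0.100 + (-1.745)/0.9162 = -2.0045 → -2.00.
α₁ = Φ(-2.00) = 0.0228; rank = round(200 × 0.0228) = 5; θ*₍5₎ = 357.3.
Upper: z₀ + z₂ = 1.545; 1 − a(z₀+z₂) = 1.0742; argument = 1.3383 → 1.34; α₂ = 0.9099; rank = 182; θ*₍182₎ = 381.9.

(357.3, 381.9)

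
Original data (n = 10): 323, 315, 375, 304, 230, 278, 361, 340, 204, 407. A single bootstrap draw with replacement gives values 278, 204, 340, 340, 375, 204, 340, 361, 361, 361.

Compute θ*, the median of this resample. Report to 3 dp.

Sorted: 204, 204, 278, 340, 340, 340, 361, 361, 361, 375
Median = average of the two middle values = 340.000

θ* = 340.000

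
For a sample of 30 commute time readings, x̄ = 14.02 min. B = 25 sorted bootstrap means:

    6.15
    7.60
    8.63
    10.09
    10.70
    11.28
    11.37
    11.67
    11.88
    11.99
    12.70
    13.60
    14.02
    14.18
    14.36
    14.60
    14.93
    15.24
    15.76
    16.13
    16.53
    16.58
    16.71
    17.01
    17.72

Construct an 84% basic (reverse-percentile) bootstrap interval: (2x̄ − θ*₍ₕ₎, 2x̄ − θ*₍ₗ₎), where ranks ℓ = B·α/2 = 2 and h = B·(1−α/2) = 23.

(11.33, 20.44)

Percentile endpoints at ranks 2 and 23: θ*₍2₎ = 7.60, θ*₍23₎ = 16.71.
Basic interval reflects these around x̄:
  lower = 2 × 14.02 − 16.71 = 11.33
  upper = 2 × 14.02 − 7.60 = 20.44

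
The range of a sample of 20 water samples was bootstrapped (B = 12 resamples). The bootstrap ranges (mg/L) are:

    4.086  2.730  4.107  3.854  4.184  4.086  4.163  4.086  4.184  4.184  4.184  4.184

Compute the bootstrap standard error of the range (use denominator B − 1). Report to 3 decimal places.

Bootstrap SE is the standard deviation of the 12 replicate ranges.
Mean of replicates: (4.086 + 2.730 + 4.107 + 3.854 + 4.184 + 4.086 + 4.163 + 4.086 + 4.184 + 4.184 + 4.184 + 4.184) / 12 = 48.0320 / 12 = 4.0027
Sum of squared deviations: (+0.0833)² + (−1.2727)² + (+0.1043)² + (−0.1487)² + (+0.1813)² + (+0.0833)² + (+0.1603)² + (+0.0833)² + (+0.1813)² + (+0.1813)² + (+0.1813)² + (+0.1813)² = 1.8636
Variance = 1.8636 / 11 = 0.1694
SE* = √0.1694

SE* = 0.412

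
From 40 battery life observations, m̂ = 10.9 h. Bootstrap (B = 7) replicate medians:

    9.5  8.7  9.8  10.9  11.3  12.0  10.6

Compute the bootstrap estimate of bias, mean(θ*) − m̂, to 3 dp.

bias = −0.500

mean(θ*) = (9.5 + 8.7 + 9.8 + 10.9 + 11.3 + 12.0 + 10.6) / 7 = 10.4000
bias = 10.4000 − 10.9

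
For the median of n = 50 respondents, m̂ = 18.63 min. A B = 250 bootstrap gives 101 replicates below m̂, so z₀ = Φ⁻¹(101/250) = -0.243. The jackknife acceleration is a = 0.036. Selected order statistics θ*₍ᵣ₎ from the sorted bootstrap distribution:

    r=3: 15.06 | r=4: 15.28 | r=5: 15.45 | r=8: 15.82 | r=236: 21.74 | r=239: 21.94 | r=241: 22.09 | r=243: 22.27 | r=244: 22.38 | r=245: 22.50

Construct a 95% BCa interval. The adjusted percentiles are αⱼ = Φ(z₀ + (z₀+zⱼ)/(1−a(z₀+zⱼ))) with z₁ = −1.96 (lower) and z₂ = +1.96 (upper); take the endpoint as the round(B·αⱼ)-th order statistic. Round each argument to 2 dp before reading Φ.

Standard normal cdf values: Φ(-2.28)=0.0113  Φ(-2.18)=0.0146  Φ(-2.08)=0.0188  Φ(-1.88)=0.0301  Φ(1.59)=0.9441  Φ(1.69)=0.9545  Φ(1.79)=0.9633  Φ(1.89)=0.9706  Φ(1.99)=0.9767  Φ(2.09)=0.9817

Lower: z₀ + z₁ = -0.243 + (-1.960) = -2.203; 1 − a(z₀+z₁) = 1 − (0.036)(-2.203) = 1.0793; argument = -0.243 + (-2.203)/1.0793 = -2.2841 → -2.28.
α₁ = Φ(-2.28) = 0.0113; rank = round(250 × 0.0113) = 3; θ*₍3₎ = 15.06.
Upper: z₀ + z₂ = 1.717; 1 − a(z₀+z₂) = 0.9382; argument = 1.5871 → 1.59; α₂ = 0.9441; rank = 236; θ*₍236₎ = 21.74.

(15.06, 21.74)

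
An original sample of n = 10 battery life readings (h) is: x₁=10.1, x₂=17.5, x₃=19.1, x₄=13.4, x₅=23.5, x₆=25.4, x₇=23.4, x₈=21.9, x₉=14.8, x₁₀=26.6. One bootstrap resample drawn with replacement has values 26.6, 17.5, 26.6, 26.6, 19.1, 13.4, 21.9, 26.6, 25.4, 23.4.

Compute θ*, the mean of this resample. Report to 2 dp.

θ* = 22.71

Mean = (26.6 + 17.5 + 26.6 + 26.6 + 19.1 + 13.4 + 21.9 + 26.6 + 25.4 + 23.4) / 10 = 227.10 / 10 = 22.71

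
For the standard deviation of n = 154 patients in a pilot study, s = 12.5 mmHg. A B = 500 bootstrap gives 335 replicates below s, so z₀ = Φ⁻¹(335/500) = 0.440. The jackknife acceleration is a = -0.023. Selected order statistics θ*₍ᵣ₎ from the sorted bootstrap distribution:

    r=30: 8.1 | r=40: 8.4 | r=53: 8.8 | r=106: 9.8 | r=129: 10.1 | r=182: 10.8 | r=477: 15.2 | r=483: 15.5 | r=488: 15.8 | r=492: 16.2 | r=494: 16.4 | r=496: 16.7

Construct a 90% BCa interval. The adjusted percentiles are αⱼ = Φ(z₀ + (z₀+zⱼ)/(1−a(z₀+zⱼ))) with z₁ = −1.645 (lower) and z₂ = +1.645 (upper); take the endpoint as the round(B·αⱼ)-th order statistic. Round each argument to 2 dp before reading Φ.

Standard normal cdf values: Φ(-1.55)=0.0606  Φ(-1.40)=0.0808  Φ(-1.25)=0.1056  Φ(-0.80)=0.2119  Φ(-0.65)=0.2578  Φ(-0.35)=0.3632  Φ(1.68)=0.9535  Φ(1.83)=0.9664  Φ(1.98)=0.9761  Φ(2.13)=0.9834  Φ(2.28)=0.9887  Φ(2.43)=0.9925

Lower: z₀ + z₁ = 0.440 + (-1.645) = -1.205; 1 − a(z₀+z₁) = 1 − (-0.023)(-1.205) = 0.9723; argument = 0.440 + (-1.205)/0.9723 = -0.7993 → -0.80.
α₁ = Φ(-0.80) = 0.2119; rank = round(500 × 0.2119) = 106; θ*₍106₎ = 9.8.
Upper: z₀ + z₂ = 2.085; 1 − a(z₀+z₂) = 1.0480; argument = 2.4296 → 2.43; α₂ = 0.9925; rank = 496; θ*₍496₎ = 16.7.

(9.8, 16.7)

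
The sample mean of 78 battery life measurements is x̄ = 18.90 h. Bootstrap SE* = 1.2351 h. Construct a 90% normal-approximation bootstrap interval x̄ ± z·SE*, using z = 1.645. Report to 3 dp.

Margin = 1.645 × 1.2351 = 2.0317
Interval: 18.90 ± 2.0317

(16.868, 20.932)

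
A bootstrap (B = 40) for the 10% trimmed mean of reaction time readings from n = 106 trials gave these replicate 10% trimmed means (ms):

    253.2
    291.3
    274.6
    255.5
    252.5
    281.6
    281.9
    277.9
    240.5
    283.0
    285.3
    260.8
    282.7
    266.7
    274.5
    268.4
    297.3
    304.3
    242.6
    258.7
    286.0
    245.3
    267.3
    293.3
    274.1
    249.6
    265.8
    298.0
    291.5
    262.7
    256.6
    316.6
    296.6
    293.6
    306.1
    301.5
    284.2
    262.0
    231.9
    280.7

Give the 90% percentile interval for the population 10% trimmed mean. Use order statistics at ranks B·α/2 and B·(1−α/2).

(240.5, 304.3)

Sorted replicates: 231.9, 240.5, 242.6, 245.3, 249.6, 252.5, 253.2, 255.5, 256.6, 258.7, 260.8, 262.0, 262.7, 265.8, 266.7, 267.3, 268.4, 274.1, 274.5, 274.6, 277.9, 280.7, 281.6, 281.9, 282.7, 283.0, 284.2, 285.3, 286.0, 291.3, 291.5, 293.3, 293.6, 296.6, 297.3, 298.0, 301.5, 304.3, 306.1, 316.6
α = 0.10; lower rank = 40 × 0.050 = 2; upper rank = 40 × 0.950 = 38.
The 2nd smallest replicate is 240.5; the 38th is 304.3.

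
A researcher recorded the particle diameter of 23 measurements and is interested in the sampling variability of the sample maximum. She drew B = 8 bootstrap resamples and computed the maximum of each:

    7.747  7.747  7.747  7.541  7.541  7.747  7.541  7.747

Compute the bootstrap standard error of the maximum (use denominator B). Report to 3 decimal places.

SE* = 0.100

Bootstrap SE is the standard deviation of the 8 replicate maximums.
Mean of replicates: (7.747 + 7.747 + 7.747 + 7.541 + 7.541 + 7.747 + 7.541 + 7.747) / 8 = 61.35800 / 8 = 7.66975
Sum of squared deviations: (+0.07725)² + (+0.07725)² + (+0.07725)² + (−0.12875)² + (−0.12875)² + (+0.07725)² + (−0.12875)² + (+0.07725)² = 0.07957
Variance = 0.07957 / 8 = 0.00995
SE* = √0.00995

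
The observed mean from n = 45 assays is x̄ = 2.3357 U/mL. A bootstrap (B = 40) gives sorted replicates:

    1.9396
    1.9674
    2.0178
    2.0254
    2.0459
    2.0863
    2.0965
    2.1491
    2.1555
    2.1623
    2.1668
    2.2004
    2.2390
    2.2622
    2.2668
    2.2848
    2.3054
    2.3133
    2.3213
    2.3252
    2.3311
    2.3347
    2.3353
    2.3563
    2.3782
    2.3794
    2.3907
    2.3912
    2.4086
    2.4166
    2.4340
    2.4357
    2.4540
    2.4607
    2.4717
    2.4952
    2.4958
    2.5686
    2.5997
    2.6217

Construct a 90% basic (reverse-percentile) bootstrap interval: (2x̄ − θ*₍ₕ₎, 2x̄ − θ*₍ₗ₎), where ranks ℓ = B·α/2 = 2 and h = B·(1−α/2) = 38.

(2.1028, 2.7040)

Percentile endpoints at ranks 2 and 38: θ*₍2₎ = 1.9674, θ*₍38₎ = 2.5686.
Basic interval reflects these around x̄:
  lower = 2 × 2.3357 − 2.5686 = 2.1028
  upper = 2 × 2.3357 − 1.9674 = 2.7040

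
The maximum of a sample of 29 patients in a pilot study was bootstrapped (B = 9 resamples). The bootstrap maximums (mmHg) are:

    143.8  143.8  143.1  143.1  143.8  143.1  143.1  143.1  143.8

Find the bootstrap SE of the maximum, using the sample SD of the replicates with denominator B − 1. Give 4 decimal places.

SE* = 0.3689

Bootstrap SE is the standard deviation of the 9 replicate maximums.
Mean of replicates: (143.8 + 143.8 + 143.1 + 143.1 + 143.8 + 143.1 + 143.1 + 143.1 + 143.8) / 9 = 1290.70000 / 9 = 143.41111
Sum of squared deviations: (+0.38889)² + (+0.38889)² + (−0.31111)² + (−0.31111)² + (+0.38889)² + (−0.31111)² + (−0.31111)² + (−0.31111)² + (+0.38889)² = 1.08889
Variance = 1.08889 / 8 = 0.13611
SE* = √0.13611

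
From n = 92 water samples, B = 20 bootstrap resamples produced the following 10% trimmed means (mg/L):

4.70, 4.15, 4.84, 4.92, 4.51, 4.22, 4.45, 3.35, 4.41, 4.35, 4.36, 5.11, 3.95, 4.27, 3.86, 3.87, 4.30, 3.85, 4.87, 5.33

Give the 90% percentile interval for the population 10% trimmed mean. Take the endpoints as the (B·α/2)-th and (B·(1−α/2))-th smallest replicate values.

(3.35, 5.11)

Sorted replicates: 3.35, 3.85, 3.86, 3.87, 3.95, 4.15, 4.22, 4.27, 4.30, 4.35, 4.36, 4.41, 4.45, 4.51, 4.70, 4.84, 4.87, 4.92, 5.11, 5.33
α = 0.10; lower rank = 20 × 0.050 = 1; upper rank = 20 × 0.950 = 19.
The 1st smallest replicate is 3.35; the 19th is 5.11.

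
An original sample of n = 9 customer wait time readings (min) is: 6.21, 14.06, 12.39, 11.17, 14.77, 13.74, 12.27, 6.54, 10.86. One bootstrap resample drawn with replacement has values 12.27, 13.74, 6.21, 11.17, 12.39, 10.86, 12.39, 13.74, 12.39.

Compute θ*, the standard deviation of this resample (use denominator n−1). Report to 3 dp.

θ* = 2.269

Mean = 11.6844; sum of squared deviations = 41.2008
s² = 41.2008 / 8 = 5.1501
s = √5.1501 = 2.269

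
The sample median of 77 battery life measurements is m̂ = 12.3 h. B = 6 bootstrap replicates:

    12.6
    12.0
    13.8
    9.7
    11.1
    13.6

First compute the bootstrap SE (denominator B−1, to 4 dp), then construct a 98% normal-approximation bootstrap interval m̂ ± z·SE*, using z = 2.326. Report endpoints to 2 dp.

Mean of replicates = 12.1333; sum of squared deviations = 12.1533; SE* = √(12.1533/5) = 1.5591
Margin = 2.326 × 1.5591 = 3.626
Interval: 12.3 ± 3.626

(8.67, 15.93)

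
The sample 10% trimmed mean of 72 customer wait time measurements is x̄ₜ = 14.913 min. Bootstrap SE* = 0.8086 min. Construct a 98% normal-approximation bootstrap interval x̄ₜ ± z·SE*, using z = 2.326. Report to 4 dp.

(13.0322, 16.7938)

Margin = 2.326 × 0.8086 = 1.88080
Interval: 14.913 ± 1.88080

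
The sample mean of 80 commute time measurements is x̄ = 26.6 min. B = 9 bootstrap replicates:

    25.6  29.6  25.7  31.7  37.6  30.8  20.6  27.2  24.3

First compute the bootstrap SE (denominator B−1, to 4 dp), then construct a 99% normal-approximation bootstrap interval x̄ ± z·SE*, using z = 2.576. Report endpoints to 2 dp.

Mean of replicates = 28.1222; sum of squared deviations = 196.2556; SE* = √(196.2556/8) = 4.9530
Margin = 2.576 × 4.9530 = 12.759
Interval: 26.6 ± 12.759

(13.84, 39.36)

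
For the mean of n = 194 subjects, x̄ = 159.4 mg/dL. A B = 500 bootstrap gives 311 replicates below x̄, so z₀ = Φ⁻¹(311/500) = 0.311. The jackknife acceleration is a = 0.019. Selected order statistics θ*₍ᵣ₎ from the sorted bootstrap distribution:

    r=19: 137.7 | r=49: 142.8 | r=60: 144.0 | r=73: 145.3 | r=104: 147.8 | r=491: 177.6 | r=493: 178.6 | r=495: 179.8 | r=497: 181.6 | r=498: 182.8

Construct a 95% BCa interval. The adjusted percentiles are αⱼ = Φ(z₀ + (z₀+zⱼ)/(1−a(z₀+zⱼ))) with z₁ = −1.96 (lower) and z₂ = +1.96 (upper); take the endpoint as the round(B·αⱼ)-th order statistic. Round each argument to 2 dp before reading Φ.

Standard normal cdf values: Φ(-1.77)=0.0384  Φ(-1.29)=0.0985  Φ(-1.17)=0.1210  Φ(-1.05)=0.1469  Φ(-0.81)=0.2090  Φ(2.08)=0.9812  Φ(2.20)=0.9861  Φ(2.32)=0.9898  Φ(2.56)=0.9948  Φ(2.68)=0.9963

Lower: z₀ + z₁ = 0.311 + (-1.960) = -1.649; 1 − a(z₀+z₁) = 1 − (0.019)(-1.649) = 1.0313; argument = 0.311 + (-1.649)/1.0313 = -1.2879 → -1.29.
α₁ = Φ(-1.29) = 0.0985; rank = round(500 × 0.0985) = 49; θ*₍49₎ = 142.8.
Upper: z₀ + z₂ = 2.271; 1 − a(z₀+z₂) = 0.9569; argument = 2.6844 → 2.68; α₂ = 0.9963; rank = 498; θ*₍498₎ = 182.8.

(142.8, 182.8)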